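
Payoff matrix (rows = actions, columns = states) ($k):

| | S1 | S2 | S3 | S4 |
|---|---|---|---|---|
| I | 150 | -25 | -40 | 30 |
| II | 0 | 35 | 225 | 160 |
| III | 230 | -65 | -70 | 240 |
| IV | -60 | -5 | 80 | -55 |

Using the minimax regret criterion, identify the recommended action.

II

Column bests: S1=230, S2=35, S3=225, S4=240.
I regrets: 80, 60, 265, 210 → max 265
II regrets: 230, 0, 0, 80 → max 230
III regrets: 0, 100, 295, 0 → max 295
IV regrets: 290, 40, 145, 295 → max 295
Smallest max regret = 230 → II.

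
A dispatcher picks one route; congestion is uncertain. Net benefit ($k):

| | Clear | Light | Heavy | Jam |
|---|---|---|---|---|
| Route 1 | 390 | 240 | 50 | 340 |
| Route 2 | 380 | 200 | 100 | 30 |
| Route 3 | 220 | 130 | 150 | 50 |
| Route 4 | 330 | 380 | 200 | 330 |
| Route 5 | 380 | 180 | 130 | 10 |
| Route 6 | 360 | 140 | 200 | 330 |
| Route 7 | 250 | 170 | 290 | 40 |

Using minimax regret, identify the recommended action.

Column bests: Clear=390, Light=380, Heavy=290, Jam=340.
Route 1 regrets: 0, 140, 240, 0 → max 240
Route 2 regrets: 10, 180, 190, 310 → max 310
Route 3 regrets: 170, 250, 140, 290 → max 290
Route 4 regrets: 60, 0, 90, 10 → max 90
Route 5 regrets: 10, 200, 160, 330 → max 330
Route 6 regrets: 30, 240, 90, 10 → max 240
Route 7 regrets: 140, 210, 0, 300 → max 300
Smallest max regret = 90 → Route 4.

Route 4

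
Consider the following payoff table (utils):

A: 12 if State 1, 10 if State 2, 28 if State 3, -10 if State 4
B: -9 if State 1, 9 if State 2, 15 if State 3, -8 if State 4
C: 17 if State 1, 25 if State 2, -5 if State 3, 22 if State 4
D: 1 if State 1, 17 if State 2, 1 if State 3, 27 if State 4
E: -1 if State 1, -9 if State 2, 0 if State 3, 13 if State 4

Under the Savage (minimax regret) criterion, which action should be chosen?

Column bests: State 1=17, State 2=25, State 3=28, State 4=27.
A regrets: 5, 15, 0, 37 → max 37
B regrets: 26, 16, 13, 35 → max 35
C regrets: 0, 0, 33, 5 → max 33
D regrets: 16, 8, 27, 0 → max 27
E regrets: 18, 34, 28, 14 → max 34
Smallest max regret = 27 → D.

D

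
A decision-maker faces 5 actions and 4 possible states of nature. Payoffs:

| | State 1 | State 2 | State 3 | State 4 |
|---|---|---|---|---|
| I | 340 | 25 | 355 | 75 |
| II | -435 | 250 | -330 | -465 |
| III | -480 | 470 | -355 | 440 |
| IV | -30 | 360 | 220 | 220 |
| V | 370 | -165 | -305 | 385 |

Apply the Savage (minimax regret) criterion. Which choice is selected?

IV

Column bests: State 1=370, State 2=470, State 3=355, State 4=440.
I regrets: 30, 445, 0, 365 → max 445
II regrets: 805, 220, 685, 905 → max 905
III regrets: 850, 0, 710, 0 → max 850
IV regrets: 400, 110, 135, 220 → max 400
V regrets: 0, 635, 660, 55 → max 660
Smallest max regret = 400 → IV.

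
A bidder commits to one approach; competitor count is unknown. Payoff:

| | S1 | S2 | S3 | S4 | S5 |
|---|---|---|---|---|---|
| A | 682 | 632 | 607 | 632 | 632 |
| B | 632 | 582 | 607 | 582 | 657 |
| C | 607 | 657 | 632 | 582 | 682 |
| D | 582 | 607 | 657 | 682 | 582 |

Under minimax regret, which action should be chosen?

A

Column bests: S1=682, S2=657, S3=657, S4=682, S5=682.
A regrets: 0, 25, 50, 50, 50 → max 50
B regrets: 50, 75, 50, 100, 25 → max 100
C regrets: 75, 0, 25, 100, 0 → max 100
D regrets: 100, 50, 0, 0, 100 → max 100
Smallest max regret = 50 → A.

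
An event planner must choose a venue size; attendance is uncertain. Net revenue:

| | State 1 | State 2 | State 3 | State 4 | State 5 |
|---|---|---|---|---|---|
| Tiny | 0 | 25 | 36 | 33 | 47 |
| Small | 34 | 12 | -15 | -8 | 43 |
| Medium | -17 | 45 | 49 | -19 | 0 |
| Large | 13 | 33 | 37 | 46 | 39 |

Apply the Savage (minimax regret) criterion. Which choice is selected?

Large

Column bests: State 1=34, State 2=45, State 3=49, State 4=46, State 5=47.
Tiny regrets: 34, 20, 13, 13, 0 → max 34
Small regrets: 0, 33, 64, 54, 4 → max 64
Medium regrets: 51, 0, 0, 65, 47 → max 65
Large regrets: 21, 12, 12, 0, 8 → max 21
Smallest max regret = 21 → Large.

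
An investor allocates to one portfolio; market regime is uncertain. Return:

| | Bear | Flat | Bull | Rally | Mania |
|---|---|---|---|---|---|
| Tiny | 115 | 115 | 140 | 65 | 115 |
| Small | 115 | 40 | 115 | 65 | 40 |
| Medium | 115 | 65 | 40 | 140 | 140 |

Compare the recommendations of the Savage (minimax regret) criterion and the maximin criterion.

Column bests: Bear=115, Flat=115, Bull=140, Rally=140, Mania=140.
Tiny regrets: 0, 0, 0, 75, 25 → max 75
Small regrets: 0, 75, 25, 75, 100 → max 100
Medium regrets: 0, 50, 100, 0, 0 → max 100
Smallest max regret = 75 → Tiny.
Row minima: Tiny=65, Small=40, Medium=40
Best worst-case = 65 → Tiny.

minimax regret → Tiny; maximin → Tiny (agree)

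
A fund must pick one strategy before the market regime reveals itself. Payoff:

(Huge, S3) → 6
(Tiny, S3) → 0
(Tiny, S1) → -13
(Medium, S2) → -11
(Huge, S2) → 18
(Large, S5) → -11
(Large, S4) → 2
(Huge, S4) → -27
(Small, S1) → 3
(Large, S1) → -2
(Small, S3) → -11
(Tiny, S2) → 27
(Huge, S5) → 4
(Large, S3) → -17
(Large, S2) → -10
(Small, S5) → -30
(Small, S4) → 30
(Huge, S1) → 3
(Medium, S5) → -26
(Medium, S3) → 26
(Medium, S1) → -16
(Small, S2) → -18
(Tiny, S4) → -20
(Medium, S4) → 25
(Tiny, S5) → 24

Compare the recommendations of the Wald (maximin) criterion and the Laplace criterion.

Row minima: Tiny=-20, Small=-30, Medium=-26, Large=-17, Huge=-27
Best worst-case = -17 → Large.
Row averages: Tiny=3.6, Small=-5.2, Medium=-0.4, Large=-7.6, Huge=0.8
Highest average = 3.6 → Tiny.

maximin → Large; laplace → Tiny (disagree)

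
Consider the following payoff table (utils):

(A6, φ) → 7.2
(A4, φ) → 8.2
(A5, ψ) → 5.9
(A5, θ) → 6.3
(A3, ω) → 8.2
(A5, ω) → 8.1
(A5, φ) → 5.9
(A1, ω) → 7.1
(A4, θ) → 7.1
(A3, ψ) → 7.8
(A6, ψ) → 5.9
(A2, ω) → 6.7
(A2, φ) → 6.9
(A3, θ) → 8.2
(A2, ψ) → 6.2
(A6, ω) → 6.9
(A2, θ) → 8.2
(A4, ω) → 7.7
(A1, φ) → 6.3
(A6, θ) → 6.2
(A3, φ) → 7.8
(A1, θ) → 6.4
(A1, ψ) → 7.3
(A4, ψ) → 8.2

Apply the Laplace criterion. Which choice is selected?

A3

Row averages: A1=6.775, A2=7, A3=8, A4=7.8, A5=6.55, A6=6.55
Highest average = 8 → A3.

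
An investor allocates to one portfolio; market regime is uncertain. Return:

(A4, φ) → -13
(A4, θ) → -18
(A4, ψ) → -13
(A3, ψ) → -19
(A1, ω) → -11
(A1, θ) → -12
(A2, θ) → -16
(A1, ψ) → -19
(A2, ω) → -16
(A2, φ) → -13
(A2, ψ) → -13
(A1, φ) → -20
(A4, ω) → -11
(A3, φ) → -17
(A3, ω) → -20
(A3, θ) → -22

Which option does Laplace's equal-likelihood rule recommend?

A4

Row averages: A1=-15.5, A2=-14.5, A3=-19.5, A4=-13.75
Highest average = -13.75 → A4.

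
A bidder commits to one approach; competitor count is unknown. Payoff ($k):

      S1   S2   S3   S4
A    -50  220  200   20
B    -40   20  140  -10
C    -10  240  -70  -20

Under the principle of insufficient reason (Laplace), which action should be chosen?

Row averages: A=97.5, B=27.5, C=35
Highest average = 97.5 → A.

A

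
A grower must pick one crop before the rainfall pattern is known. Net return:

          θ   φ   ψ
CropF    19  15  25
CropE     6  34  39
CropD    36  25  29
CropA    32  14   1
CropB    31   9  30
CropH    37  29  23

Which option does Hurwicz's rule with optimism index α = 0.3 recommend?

CropD

CropF: 0.3·25 + 0.7·15 = 18
CropE: 0.3·39 + 0.7·6 = 15.9
CropD: 0.3·36 + 0.7·25 = 28.3
CropA: 0.3·32 + 0.7·1 = 10.3
CropB: 0.3·31 + 0.7·9 = 15.6
CropH: 0.3·37 + 0.7·23 = 27.2
Highest Hurwicz score = 28.3 → CropD.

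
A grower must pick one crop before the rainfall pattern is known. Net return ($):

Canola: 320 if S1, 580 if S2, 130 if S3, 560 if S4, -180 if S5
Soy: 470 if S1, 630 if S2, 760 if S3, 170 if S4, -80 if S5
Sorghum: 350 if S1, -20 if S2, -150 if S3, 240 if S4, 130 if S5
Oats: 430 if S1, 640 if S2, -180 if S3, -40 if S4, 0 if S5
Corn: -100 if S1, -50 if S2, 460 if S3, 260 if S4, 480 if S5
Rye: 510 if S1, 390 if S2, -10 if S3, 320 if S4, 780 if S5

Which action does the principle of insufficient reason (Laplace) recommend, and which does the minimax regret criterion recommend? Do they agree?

Row averages: Canola=282, Soy=390, Sorghum=110, Oats=170, Corn=210, Rye=398
Highest average = 398 → Rye.
Column bests: S1=510, S2=640, S3=760, S4=560, S5=780.
Canola regrets: 190, 60, 630, 0, 960 → max 960
Soy regrets: 40, 10, 0, 390, 860 → max 860
Sorghum regrets: 160, 660, 910, 320, 650 → max 910
Oats regrets: 80, 0, 940, 600, 780 → max 940
Corn regrets: 610, 690, 300, 300, 300 → max 690
Rye regrets: 0, 250, 770, 240, 0 → max 770
Smallest max regret = 690 → Corn.

laplace → Rye; minimax regret → Corn (disagree)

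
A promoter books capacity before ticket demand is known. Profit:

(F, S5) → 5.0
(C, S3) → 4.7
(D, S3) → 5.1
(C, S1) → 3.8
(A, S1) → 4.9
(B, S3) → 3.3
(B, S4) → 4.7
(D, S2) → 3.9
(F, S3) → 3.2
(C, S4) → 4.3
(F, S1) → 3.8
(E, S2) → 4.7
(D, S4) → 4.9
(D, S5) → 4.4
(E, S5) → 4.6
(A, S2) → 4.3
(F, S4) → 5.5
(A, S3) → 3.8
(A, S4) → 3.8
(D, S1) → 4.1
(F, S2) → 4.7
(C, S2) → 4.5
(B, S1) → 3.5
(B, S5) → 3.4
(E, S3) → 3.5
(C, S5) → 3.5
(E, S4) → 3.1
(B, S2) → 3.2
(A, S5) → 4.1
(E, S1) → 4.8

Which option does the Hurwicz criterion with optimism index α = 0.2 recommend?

A: 0.2·4.9 + 0.8·3.8 = 4.02
B: 0.2·4.7 + 0.8·3.2 = 3.5
C: 0.2·4.7 + 0.8·3.5 = 3.74
D: 0.2·5.1 + 0.8·3.9 = 4.14
E: 0.2·4.8 + 0.8·3.1 = 3.44
F: 0.2·5.5 + 0.8·3.2 = 3.66
Highest Hurwicz score = 4.14 → D.

D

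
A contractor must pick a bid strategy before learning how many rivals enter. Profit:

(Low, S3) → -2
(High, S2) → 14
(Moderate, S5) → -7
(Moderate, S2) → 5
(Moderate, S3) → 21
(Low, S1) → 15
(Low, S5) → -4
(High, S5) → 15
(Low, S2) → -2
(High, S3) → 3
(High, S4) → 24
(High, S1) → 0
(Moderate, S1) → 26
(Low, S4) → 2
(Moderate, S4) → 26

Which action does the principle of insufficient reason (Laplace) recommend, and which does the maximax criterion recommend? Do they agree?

Row averages: Low=1.8, Moderate=14.2, High=11.2
Highest average = 14.2 → Moderate.
Row maxima: Low=15, Moderate=26, High=24
Best best-case = 26 → Moderate.

laplace → Moderate; maximax → Moderate (agree)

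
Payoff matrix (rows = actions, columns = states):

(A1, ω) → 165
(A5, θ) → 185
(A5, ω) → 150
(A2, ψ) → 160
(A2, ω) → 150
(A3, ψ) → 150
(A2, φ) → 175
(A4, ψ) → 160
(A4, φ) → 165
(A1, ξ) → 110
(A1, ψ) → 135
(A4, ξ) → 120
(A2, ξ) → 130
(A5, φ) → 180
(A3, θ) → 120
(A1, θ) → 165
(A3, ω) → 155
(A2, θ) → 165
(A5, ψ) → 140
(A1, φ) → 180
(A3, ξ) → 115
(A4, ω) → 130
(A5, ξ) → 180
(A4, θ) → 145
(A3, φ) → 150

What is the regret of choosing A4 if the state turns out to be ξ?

Best payoff under ξ is 180.
Regret = 180 − 120 = 60.

60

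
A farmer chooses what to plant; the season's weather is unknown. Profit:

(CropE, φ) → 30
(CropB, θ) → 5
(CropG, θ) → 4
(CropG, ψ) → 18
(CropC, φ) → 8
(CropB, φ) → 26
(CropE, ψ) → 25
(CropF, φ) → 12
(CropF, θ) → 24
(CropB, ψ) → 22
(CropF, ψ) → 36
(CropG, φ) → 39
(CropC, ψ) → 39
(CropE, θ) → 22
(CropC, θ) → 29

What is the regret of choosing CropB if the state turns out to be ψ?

17

Best payoff under ψ is 39.
Regret = 39 − 22 = 17.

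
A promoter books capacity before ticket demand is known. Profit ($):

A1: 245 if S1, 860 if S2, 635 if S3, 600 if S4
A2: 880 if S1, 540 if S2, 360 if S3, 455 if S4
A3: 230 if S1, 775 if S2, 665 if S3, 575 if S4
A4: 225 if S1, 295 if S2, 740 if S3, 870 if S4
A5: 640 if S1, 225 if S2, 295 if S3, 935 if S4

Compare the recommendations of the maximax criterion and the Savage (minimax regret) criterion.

Row maxima: A1=860, A2=880, A3=775, A4=870, A5=935
Best best-case = 935 → A5.
Column bests: S1=880, S2=860, S3=740, S4=935.
A1 regrets: 635, 0, 105, 335 → max 635
A2 regrets: 0, 320, 380, 480 → max 480
A3 regrets: 650, 85, 75, 360 → max 650
A4 regrets: 655, 565, 0, 65 → max 655
A5 regrets: 240, 635, 445, 0 → max 635
Smallest max regret = 480 → A2.

maximax → A5; minimax regret → A2 (disagree)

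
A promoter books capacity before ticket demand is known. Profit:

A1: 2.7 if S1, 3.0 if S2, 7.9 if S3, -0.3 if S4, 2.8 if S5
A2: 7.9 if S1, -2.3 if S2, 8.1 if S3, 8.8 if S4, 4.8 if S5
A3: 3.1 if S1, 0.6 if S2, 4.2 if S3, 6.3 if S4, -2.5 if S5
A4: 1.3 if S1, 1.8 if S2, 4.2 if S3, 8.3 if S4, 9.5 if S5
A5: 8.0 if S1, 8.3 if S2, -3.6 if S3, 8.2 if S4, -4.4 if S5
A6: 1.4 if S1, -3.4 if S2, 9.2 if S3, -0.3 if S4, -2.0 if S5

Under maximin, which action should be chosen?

Row minima: A1=-0.3, A2=-2.3, A3=-2.5, A4=1.3, A5=-4.4, A6=-3.4
Best worst-case = 1.3 → A4.

A4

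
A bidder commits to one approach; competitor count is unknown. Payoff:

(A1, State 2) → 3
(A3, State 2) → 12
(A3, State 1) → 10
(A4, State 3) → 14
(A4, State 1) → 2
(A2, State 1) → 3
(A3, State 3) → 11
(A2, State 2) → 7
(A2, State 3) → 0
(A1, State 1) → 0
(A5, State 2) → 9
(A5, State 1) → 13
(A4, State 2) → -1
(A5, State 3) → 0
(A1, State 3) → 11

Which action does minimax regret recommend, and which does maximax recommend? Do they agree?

Column bests: State 1=13, State 2=12, State 3=14.
A1 regrets: 13, 9, 3 → max 13
A2 regrets: 10, 5, 14 → max 14
A3 regrets: 3, 0, 3 → max 3
A4 regrets: 11, 13, 0 → max 13
A5 regrets: 0, 3, 14 → max 14
Smallest max regret = 3 → A3.
Row maxima: A1=11, A2=7, A3=12, A4=14, A5=13
Best best-case = 14 → A4.

minimax regret → A3; maximax → A4 (disagree)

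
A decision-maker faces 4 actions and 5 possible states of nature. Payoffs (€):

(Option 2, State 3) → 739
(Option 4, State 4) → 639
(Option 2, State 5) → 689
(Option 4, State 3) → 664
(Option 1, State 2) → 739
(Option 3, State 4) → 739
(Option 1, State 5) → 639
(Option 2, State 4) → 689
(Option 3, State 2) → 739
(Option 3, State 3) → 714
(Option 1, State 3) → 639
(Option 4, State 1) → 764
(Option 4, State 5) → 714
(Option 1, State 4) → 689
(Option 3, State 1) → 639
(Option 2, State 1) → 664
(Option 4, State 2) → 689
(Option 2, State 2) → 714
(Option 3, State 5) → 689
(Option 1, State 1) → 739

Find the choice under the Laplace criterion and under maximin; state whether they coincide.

Row averages: Option 1=689, Option 2=699, Option 3=704, Option 4=694
Highest average = 704 → Option 3.
Row minima: Option 1=639, Option 2=664, Option 3=639, Option 4=639
Best worst-case = 664 → Option 2.

laplace → Option 3; maximin → Option 2 (disagree)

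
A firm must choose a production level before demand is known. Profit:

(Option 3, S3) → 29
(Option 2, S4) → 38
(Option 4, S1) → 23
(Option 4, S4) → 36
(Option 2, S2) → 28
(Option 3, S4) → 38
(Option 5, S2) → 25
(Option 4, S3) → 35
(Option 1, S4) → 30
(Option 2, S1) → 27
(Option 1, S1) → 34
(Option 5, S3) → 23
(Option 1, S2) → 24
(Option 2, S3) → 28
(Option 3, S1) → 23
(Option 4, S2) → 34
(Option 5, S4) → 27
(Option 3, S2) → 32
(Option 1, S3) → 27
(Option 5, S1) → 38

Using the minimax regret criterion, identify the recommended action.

Option 1

Column bests: S1=38, S2=34, S3=35, S4=38.
Option 1 regrets: 4, 10, 8, 8 → max 10
Option 2 regrets: 11, 6, 7, 0 → max 11
Option 3 regrets: 15, 2, 6, 0 → max 15
Option 4 regrets: 15, 0, 0, 2 → max 15
Option 5 regrets: 0, 9, 12, 11 → max 12
Smallest max regret = 10 → Option 1.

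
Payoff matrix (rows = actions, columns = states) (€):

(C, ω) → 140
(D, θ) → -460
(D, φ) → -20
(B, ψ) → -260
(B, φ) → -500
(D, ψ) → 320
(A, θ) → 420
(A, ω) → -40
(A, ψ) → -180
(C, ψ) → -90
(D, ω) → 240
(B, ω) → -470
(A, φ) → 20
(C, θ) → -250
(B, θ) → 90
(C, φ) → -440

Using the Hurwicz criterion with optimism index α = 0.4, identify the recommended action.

A

A: 0.4·420 + 0.6·(-180) = 60
B: 0.4·90 + 0.6·(-500) = -264
C: 0.4·140 + 0.6·(-440) = -208
D: 0.4·320 + 0.6·(-460) = -148
Highest Hurwicz score = 60 → A.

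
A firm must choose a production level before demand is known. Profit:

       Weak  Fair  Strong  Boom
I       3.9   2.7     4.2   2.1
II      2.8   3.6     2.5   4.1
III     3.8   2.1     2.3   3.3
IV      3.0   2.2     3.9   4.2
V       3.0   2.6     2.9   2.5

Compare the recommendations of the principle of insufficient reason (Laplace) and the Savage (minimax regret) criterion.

Row averages: I=3.225, II=3.25, III=2.875, IV=3.325, V=2.75
Highest average = 3.325 → IV.
Column bests: Weak=3.9, Fair=3.6, Strong=4.2, Boom=4.2.
I regrets: 0.0, 0.9, 0.0, 2.1 → max 2.1
II regrets: 1.1, 0.0, 1.7, 0.1 → max 1.7
III regrets: 0.1, 1.5, 1.9, 0.9 → max 1.9
IV regrets: 0.9, 1.4, 0.3, 0.0 → max 1.4
V regrets: 0.9, 1.0, 1.3, 1.7 → max 1.7
Smallest max regret = 1.4 → IV.

laplace → IV; minimax regret → IV (agree)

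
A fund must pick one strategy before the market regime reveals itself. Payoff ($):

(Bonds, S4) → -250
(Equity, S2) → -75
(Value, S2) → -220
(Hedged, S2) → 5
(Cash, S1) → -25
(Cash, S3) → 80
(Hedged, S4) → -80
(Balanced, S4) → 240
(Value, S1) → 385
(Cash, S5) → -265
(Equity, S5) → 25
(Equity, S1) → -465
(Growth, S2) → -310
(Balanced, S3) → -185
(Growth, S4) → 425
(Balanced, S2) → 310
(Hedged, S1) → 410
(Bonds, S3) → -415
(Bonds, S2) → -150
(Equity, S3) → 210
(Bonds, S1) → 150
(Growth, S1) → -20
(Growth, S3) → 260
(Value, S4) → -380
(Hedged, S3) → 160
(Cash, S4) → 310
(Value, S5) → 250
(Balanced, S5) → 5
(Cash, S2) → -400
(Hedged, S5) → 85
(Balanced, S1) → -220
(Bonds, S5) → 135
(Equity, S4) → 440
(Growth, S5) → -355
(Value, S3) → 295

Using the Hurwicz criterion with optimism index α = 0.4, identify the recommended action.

Hedged

Value: 0.4·385 + 0.6·(-380) = -74
Hedged: 0.4·410 + 0.6·(-80) = 116
Balanced: 0.4·310 + 0.6·(-220) = -8
Cash: 0.4·310 + 0.6·(-400) = -116
Equity: 0.4·440 + 0.6·(-465) = -103
Growth: 0.4·425 + 0.6·(-355) = -43
Bonds: 0.4·150 + 0.6·(-415) = -189
Highest Hurwicz score = 116 → Hedged.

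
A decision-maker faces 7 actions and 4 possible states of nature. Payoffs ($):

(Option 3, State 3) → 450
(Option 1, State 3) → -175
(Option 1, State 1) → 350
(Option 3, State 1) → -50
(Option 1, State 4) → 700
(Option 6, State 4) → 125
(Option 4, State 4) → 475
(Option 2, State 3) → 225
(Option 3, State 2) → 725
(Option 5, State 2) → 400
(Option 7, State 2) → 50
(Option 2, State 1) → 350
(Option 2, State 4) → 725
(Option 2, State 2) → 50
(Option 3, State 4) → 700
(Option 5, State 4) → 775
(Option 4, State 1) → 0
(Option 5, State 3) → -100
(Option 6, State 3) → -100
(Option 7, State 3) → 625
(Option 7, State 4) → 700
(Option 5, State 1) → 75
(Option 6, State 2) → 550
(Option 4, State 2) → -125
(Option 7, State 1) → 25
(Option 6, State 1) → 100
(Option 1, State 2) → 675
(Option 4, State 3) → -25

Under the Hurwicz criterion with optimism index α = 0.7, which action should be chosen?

Option 1: 0.7·700 + 0.3·(-175) = 437.5
Option 2: 0.7·725 + 0.3·50 = 522.5
Option 3: 0.7·725 + 0.3·(-50) = 492.5
Option 4: 0.7·475 + 0.3·(-125) = 295
Option 5: 0.7·775 + 0.3·(-100) = 512.5
Option 6: 0.7·550 + 0.3·(-100) = 355
Option 7: 0.7·700 + 0.3·25 = 497.5
Highest Hurwicz score = 522.5 → Option 2.

Option 2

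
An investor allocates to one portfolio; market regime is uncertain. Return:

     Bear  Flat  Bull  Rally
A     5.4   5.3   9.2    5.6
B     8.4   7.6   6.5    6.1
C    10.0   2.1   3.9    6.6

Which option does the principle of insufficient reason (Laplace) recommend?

Row averages: A=6.375, B=7.15, C=5.65
Highest average = 7.15 → B.

B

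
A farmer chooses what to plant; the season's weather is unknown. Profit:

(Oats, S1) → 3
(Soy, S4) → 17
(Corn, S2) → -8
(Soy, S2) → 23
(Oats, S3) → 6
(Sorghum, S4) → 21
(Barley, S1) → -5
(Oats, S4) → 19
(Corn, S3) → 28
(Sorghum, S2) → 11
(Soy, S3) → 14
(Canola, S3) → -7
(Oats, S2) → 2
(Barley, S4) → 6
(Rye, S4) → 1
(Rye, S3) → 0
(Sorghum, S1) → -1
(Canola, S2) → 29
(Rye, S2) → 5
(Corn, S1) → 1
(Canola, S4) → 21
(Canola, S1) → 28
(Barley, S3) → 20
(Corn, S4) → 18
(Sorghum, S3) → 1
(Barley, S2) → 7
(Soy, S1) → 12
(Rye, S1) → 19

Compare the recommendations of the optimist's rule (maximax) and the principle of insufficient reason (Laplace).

maximax → Canola; laplace → Canola (agree)

Row maxima: Oats=19, Corn=28, Soy=23, Rye=19, Canola=29, Sorghum=21, Barley=20
Best best-case = 29 → Canola.
Row averages: Oats=7.5, Corn=9.75, Soy=16.5, Rye=6.25, Canola=17.75, Sorghum=8, Barley=7
Highest average = 17.75 → Canola.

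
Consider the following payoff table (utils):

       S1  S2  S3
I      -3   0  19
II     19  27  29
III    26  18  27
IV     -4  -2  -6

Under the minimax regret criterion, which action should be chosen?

Column bests: S1=26, S2=27, S3=29.
I regrets: 29, 27, 10 → max 29
II regrets: 7, 0, 0 → max 7
III regrets: 0, 9, 2 → max 9
IV regrets: 30, 29, 35 → max 35
Smallest max regret = 7 → II.

II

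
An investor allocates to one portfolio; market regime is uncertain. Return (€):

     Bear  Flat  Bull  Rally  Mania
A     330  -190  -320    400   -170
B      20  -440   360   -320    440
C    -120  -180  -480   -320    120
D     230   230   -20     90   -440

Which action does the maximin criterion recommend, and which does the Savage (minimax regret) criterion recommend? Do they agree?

maximin → A; minimax regret → A (agree)

Row minima: A=-320, B=-440, C=-480, D=-440
Best worst-case = -320 → A.
Column bests: Bear=330, Flat=230, Bull=360, Rally=400, Mania=440.
A regrets: 0, 420, 680, 0, 610 → max 680
B regrets: 310, 670, 0, 720, 0 → max 720
C regrets: 450, 410, 840, 720, 320 → max 840
D regrets: 100, 0, 380, 310, 880 → max 880
Smallest max regret = 680 → A.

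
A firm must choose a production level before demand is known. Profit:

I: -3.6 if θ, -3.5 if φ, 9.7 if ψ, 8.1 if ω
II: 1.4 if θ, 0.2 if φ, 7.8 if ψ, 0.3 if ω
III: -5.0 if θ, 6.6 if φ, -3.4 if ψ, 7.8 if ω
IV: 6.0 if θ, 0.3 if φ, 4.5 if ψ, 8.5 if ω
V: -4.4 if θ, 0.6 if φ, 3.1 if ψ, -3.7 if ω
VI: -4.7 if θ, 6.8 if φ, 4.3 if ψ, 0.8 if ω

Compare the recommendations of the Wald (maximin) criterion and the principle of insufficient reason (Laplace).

maximin → IV; laplace → IV (agree)

Row minima: I=-3.6, II=0.2, III=-5.0, IV=0.3, V=-4.4, VI=-4.7
Best worst-case = 0.3 → IV.
Row averages: I=2.675, II=2.425, III=1.5, IV=4.825, V=-1.1, VI=1.8
Highest average = 4.825 → IV.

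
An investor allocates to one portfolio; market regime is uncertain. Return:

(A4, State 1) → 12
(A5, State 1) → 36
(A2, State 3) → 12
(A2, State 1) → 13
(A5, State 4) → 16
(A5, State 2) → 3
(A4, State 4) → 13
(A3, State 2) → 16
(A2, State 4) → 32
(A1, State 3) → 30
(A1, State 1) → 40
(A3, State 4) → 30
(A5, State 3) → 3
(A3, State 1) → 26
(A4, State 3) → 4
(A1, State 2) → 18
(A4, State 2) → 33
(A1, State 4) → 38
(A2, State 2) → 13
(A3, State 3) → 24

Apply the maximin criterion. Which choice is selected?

A1

Row minima: A1=18, A2=12, A3=16, A4=4, A5=3
Best worst-case = 18 → A1.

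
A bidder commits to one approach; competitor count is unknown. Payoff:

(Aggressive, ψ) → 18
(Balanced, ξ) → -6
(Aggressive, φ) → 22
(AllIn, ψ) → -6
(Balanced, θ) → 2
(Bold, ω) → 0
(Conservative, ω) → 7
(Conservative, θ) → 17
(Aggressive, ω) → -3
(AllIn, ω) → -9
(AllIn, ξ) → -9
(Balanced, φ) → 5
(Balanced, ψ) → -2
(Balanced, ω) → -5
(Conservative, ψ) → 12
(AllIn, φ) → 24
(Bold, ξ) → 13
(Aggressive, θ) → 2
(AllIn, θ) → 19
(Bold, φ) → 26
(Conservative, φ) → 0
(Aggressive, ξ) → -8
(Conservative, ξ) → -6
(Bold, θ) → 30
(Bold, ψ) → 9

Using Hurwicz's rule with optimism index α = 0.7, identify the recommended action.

Bold

Conservative: 0.7·17 + 0.3·(-6) = 10.1
Balanced: 0.7·5 + 0.3·(-6) = 1.7
Aggressive: 0.7·22 + 0.3·(-8) = 13
Bold: 0.7·30 + 0.3·0 = 21
AllIn: 0.7·24 + 0.3·(-9) = 14.1
Highest Hurwicz score = 21 → Bold.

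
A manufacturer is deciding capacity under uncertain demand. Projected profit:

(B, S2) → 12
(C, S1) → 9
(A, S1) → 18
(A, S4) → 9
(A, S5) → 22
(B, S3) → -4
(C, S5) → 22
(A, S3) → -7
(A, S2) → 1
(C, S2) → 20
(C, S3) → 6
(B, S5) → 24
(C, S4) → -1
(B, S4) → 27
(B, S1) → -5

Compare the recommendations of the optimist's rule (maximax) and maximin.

maximax → B; maximin → C (disagree)

Row maxima: A=22, B=27, C=22
Best best-case = 27 → B.
Row minima: A=-7, B=-5, C=-1
Best worst-case = -1 → C.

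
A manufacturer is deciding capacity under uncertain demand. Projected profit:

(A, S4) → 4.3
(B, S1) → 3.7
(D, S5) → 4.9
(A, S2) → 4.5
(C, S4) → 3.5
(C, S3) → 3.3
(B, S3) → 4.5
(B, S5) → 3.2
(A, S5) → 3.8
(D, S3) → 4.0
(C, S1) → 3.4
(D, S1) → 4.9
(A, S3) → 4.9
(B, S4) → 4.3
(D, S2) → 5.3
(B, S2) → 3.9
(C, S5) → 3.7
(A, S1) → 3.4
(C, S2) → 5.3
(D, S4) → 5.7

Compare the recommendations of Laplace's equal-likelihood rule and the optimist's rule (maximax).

Row averages: A=4.18, B=3.92, C=3.84, D=4.96
Highest average = 4.96 → D.
Row maxima: A=4.9, B=4.5, C=5.3, D=5.7
Best best-case = 5.7 → D.

laplace → D; maximax → D (agree)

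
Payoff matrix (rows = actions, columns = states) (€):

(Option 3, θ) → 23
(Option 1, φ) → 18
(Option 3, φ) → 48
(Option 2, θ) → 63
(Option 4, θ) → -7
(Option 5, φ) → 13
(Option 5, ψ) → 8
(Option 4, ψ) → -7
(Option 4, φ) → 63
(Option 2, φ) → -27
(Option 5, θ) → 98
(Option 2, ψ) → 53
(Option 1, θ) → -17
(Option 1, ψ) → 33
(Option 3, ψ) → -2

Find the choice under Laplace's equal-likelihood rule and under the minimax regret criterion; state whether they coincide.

laplace → Option 5; minimax regret → Option 5 (agree)

Row averages: Option 1=34/3, Option 2=89/3, Option 3=23, Option 4=49/3, Option 5=119/3
Highest average = 119/3 → Option 5.
Column bests: θ=98, φ=63, ψ=53.
Option 1 regrets: 115, 45, 20 → max 115
Option 2 regrets: 35, 90, 0 → max 90
Option 3 regrets: 75, 15, 55 → max 75
Option 4 regrets: 105, 0, 60 → max 105
Option 5 regrets: 0, 50, 45 → max 50
Smallest max regret = 50 → Option 5.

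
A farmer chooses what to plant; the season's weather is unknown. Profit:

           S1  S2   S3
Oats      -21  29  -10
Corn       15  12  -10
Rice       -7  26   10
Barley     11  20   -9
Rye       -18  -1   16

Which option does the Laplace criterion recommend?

Rice

Row averages: Oats=-2/3, Corn=17/3, Rice=29/3, Barley=22/3, Rye=-1
Highest average = 29/3 → Rice.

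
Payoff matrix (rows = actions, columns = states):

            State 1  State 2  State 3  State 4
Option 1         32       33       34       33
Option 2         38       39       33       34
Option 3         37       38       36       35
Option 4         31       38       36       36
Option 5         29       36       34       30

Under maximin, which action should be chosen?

Row minima: Option 1=32, Option 2=33, Option 3=35, Option 4=31, Option 5=29
Best worst-case = 35 → Option 3.

Option 3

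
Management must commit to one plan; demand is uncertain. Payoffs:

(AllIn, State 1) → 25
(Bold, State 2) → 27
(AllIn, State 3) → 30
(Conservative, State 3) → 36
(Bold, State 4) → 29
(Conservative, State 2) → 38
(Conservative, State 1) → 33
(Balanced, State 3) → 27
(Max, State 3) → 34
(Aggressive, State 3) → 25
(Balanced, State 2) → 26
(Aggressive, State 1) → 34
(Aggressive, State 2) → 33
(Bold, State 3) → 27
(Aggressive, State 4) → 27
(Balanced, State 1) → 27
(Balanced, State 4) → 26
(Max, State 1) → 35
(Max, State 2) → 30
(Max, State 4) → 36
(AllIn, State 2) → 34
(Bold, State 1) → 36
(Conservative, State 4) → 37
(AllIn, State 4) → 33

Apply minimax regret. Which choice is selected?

Conservative

Column bests: State 1=36, State 2=38, State 3=36, State 4=37.
Conservative regrets: 3, 0, 0, 0 → max 3
Balanced regrets: 9, 12, 9, 11 → max 12
Aggressive regrets: 2, 5, 11, 10 → max 11
Bold regrets: 0, 11, 9, 8 → max 11
AllIn regrets: 11, 4, 6, 4 → max 11
Max regrets: 1, 8, 2, 1 → max 8
Smallest max regret = 3 → Conservative.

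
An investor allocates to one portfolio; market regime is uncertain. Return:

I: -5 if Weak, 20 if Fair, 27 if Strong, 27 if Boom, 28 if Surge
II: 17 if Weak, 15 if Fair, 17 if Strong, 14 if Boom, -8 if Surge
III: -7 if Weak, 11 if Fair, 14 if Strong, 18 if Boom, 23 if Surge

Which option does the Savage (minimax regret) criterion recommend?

I

Column bests: Weak=17, Fair=20, Strong=27, Boom=27, Surge=28.
I regrets: 22, 0, 0, 0, 0 → max 22
II regrets: 0, 5, 10, 13, 36 → max 36
III regrets: 24, 9, 13, 9, 5 → max 24
Smallest max regret = 22 → I.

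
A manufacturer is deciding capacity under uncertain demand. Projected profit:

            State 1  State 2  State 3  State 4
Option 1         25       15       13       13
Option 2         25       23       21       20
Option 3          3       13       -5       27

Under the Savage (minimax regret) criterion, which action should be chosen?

Column bests: State 1=25, State 2=23, State 3=21, State 4=27.
Option 1 regrets: 0, 8, 8, 14 → max 14
Option 2 regrets: 0, 0, 0, 7 → max 7
Option 3 regrets: 22, 10, 26, 0 → max 26
Smallest max regret = 7 → Option 2.

Option 2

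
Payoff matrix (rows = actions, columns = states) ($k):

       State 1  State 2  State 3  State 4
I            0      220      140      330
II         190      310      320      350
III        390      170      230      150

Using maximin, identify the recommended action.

II

Row minima: I=0, II=190, III=150
Best worst-case = 190 → II.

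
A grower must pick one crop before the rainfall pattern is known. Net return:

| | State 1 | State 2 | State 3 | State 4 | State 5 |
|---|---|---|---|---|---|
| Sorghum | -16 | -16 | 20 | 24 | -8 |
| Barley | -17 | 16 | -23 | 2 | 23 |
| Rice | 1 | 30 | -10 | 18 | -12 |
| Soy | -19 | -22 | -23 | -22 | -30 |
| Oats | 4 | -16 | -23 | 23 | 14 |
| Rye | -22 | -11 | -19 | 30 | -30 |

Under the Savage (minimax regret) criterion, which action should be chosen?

Rice

Column bests: State 1=4, State 2=30, State 3=20, State 4=30, State 5=23.
Sorghum regrets: 20, 46, 0, 6, 31 → max 46
Barley regrets: 21, 14, 43, 28, 0 → max 43
Rice regrets: 3, 0, 30, 12, 35 → max 35
Soy regrets: 23, 52, 43, 52, 53 → max 53
Oats regrets: 0, 46, 43, 7, 9 → max 46
Rye regrets: 26, 41, 39, 0, 53 → max 53
Smallest max regret = 35 → Rice.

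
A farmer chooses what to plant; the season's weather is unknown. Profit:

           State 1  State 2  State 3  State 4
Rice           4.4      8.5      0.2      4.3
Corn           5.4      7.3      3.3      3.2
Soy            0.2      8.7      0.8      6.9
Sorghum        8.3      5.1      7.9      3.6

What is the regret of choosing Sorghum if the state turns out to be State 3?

Best payoff under State 3 is 7.9.
Regret = 7.9 − 7.9 = 0.0.

0.0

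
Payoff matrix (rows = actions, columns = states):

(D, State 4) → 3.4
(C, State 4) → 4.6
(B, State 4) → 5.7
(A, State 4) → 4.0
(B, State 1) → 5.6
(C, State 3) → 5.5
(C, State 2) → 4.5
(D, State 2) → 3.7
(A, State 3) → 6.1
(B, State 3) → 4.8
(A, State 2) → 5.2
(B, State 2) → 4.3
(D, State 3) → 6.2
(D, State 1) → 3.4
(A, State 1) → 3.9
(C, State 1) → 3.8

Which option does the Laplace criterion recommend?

B

Row averages: A=4.8, B=5.1, C=4.6, D=4.175
Highest average = 5.1 → B.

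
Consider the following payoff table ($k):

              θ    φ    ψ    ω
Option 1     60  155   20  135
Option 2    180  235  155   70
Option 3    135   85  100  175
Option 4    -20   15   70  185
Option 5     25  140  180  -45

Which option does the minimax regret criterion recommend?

Option 2

Column bests: θ=180, φ=235, ψ=180, ω=185.
Option 1 regrets: 120, 80, 160, 50 → max 160
Option 2 regrets: 0, 0, 25, 115 → max 115
Option 3 regrets: 45, 150, 80, 10 → max 150
Option 4 regrets: 200, 220, 110, 0 → max 220
Option 5 regrets: 155, 95, 0, 230 → max 230
Smallest max regret = 115 → Option 2.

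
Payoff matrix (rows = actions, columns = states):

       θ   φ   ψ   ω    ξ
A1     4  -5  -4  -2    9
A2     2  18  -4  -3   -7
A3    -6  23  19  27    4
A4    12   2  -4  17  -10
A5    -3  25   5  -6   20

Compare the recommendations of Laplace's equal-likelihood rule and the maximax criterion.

laplace → A3; maximax → A3 (agree)

Row averages: A1=0.4, A2=1.2, A3=13.4, A4=3.4, A5=8.2
Highest average = 13.4 → A3.
Row maxima: A1=9, A2=18, A3=27, A4=17, A5=25
Best best-case = 27 → A3.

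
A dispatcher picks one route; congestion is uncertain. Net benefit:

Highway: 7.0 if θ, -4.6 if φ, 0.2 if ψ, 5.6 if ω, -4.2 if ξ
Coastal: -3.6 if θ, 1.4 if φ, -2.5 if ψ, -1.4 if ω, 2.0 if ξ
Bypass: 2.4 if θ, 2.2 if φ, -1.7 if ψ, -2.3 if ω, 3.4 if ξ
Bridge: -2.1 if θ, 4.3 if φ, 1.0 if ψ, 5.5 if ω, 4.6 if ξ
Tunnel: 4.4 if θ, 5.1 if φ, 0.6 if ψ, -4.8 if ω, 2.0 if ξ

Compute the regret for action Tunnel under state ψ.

0.4

Best payoff under ψ is 1.0.
Regret = 1.0 − 0.6 = 0.4.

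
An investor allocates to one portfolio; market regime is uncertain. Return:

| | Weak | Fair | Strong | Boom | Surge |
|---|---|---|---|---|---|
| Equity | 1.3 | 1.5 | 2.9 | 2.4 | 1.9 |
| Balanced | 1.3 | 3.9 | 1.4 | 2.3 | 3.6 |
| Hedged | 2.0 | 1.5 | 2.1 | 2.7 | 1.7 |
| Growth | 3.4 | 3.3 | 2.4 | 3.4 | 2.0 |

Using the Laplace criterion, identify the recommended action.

Row averages: Equity=2, Balanced=2.5, Hedged=2, Growth=2.9
Highest average = 2.9 → Growth.

Growth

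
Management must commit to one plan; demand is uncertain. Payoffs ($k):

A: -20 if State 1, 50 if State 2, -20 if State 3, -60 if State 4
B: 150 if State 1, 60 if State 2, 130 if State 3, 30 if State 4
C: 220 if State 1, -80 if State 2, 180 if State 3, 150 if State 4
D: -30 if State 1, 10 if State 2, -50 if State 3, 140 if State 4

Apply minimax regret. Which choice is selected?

B

Column bests: State 1=220, State 2=60, State 3=180, State 4=150.
A regrets: 240, 10, 200, 210 → max 240
B regrets: 70, 0, 50, 120 → max 120
C regrets: 0, 140, 0, 0 → max 140
D regrets: 250, 50, 230, 10 → max 250
Smallest max regret = 120 → B.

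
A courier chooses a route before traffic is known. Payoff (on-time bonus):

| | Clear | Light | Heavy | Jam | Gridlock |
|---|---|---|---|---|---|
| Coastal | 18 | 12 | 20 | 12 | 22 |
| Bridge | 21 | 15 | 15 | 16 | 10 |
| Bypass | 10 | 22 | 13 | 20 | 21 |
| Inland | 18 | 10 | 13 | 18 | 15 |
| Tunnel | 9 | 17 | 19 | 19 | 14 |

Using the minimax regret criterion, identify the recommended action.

Column bests: Clear=21, Light=22, Heavy=20, Jam=20, Gridlock=22.
Coastal regrets: 3, 10, 0, 8, 0 → max 10
Bridge regrets: 0, 7, 5, 4, 12 → max 12
Bypass regrets: 11, 0, 7, 0, 1 → max 11
Inland regrets: 3, 12, 7, 2, 7 → max 12
Tunnel regrets: 12, 5, 1, 1, 8 → max 12
Smallest max regret = 10 → Coastal.

Coastal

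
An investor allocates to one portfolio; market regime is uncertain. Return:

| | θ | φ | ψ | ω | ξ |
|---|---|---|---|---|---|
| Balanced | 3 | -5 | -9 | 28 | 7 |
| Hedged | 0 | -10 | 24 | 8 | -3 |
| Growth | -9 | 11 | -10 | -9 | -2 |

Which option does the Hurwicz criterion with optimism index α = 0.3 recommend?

Balanced: 0.3·28 + 0.7·(-9) = 2.1
Hedged: 0.3·24 + 0.7·(-10) = 0.2
Growth: 0.3·11 + 0.7·(-10) = -3.7
Highest Hurwicz score = 2.1 → Balanced.

Balanced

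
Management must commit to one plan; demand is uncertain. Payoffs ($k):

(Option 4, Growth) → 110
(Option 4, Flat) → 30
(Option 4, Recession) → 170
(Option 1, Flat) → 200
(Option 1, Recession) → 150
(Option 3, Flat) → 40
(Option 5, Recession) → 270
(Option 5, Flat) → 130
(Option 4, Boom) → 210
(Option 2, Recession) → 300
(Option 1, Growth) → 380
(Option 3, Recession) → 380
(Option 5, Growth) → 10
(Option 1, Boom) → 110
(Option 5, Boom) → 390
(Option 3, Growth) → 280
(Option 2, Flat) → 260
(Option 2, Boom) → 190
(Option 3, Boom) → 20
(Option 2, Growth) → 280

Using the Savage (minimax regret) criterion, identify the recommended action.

Option 2

Column bests: Recession=380, Flat=260, Growth=380, Boom=390.
Option 1 regrets: 230, 60, 0, 280 → max 280
Option 2 regrets: 80, 0, 100, 200 → max 200
Option 3 regrets: 0, 220, 100, 370 → max 370
Option 4 regrets: 210, 230, 270, 180 → max 270
Option 5 regrets: 110, 130, 370, 0 → max 370
Smallest max regret = 200 → Option 2.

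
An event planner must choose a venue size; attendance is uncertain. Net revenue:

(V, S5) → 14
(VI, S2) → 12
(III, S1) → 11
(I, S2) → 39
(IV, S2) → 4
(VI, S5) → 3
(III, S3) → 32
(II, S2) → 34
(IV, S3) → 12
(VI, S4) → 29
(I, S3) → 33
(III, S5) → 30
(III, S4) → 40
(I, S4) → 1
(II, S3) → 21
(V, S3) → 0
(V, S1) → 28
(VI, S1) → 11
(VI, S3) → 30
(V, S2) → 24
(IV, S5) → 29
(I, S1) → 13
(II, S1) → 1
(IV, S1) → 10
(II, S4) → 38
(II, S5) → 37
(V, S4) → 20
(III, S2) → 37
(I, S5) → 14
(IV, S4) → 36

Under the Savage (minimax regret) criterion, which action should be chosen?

Column bests: S1=28, S2=39, S3=33, S4=40, S5=37.
I regrets: 15, 0, 0, 39, 23 → max 39
II regrets: 27, 5, 12, 2, 0 → max 27
III regrets: 17, 2, 1, 0, 7 → max 17
IV regrets: 18, 35, 21, 4, 8 → max 35
V regrets: 0, 15, 33, 20, 23 → max 33
VI regrets: 17, 27, 3, 11, 34 → max 34
Smallest max regret = 17 → III.

III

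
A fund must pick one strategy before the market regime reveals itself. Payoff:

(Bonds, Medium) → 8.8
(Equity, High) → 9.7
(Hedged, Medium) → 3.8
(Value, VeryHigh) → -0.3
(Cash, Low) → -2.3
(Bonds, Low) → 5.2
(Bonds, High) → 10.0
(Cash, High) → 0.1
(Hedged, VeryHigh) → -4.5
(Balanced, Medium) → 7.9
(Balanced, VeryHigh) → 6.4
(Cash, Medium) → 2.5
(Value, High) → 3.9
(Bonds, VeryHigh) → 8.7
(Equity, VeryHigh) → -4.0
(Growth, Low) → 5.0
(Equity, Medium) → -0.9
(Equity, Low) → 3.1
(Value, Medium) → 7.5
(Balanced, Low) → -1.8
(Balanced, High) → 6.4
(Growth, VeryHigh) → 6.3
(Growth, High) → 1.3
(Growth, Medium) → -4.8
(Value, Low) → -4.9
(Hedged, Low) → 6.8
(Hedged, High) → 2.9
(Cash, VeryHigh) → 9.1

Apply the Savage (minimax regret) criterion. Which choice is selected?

Bonds

Column bests: Low=6.8, Medium=8.8, High=10.0, VeryHigh=9.1.
Value regrets: 11.7, 1.3, 6.1, 9.4 → max 11.7
Balanced regrets: 8.6, 0.9, 3.6, 2.7 → max 8.6
Growth regrets: 1.8, 13.6, 8.7, 2.8 → max 13.6
Equity regrets: 3.7, 9.7, 0.3, 13.1 → max 13.1
Cash regrets: 9.1, 6.3, 9.9, 0.0 → max 9.9
Bonds regrets: 1.6, 0.0, 0.0, 0.4 → max 1.6
Hedged regrets: 0.0, 5.0, 7.1, 13.6 → max 13.6
Smallest max regret = 1.6 → Bonds.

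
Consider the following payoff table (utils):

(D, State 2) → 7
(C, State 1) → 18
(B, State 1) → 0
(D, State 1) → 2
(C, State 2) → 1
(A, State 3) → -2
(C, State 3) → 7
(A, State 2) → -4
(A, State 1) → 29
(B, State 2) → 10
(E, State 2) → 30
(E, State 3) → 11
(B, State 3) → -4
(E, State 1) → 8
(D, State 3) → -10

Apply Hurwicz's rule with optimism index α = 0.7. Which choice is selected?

E

A: 0.7·29 + 0.3·(-4) = 19.1
B: 0.7·10 + 0.3·(-4) = 5.8
C: 0.7·18 + 0.3·1 = 12.9
D: 0.7·7 + 0.3·(-10) = 1.9
E: 0.7·30 + 0.3·8 = 23.4
Highest Hurwicz score = 23.4 → E.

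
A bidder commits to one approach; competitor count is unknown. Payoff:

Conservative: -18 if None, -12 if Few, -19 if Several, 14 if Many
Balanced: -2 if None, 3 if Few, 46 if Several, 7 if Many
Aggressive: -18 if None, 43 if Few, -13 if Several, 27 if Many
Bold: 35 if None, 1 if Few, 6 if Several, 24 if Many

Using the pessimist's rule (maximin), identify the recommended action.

Bold

Row minima: Conservative=-19, Balanced=-2, Aggressive=-18, Bold=1
Best worst-case = 1 → Bold.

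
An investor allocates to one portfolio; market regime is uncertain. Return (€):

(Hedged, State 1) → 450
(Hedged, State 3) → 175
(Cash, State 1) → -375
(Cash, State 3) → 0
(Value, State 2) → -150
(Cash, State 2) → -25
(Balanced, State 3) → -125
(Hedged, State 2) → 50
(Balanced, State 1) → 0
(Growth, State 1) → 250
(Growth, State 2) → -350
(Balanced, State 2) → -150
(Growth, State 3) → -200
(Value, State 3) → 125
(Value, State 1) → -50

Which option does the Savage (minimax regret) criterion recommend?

Hedged

Column bests: State 1=450, State 2=50, State 3=175.
Balanced regrets: 450, 200, 300 → max 450
Hedged regrets: 0, 0, 0 → max 0
Value regrets: 500, 200, 50 → max 500
Growth regrets: 200, 400, 375 → max 400
Cash regrets: 825, 75, 175 → max 825
Smallest max regret = 0 → Hedged.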